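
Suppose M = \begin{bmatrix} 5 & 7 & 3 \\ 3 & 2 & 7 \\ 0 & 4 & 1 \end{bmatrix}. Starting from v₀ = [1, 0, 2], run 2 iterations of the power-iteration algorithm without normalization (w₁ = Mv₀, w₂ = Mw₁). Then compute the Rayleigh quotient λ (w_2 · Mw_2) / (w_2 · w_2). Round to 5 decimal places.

9.71232

w1 = Mv₀ = (5·1 + 7·0 + 3·2; 3·1 + 2·0 + 7·2; 0·1 + 4·0 + 1·2) = (11, 17, 2)
w2 = Mw1 = (5·11 + 7·17 + 3·2; 3·11 + 2·17 + 7·2; 0·11 + 4·17 + 1·2) = (180, 81, 70)
Mw2 = (1677, 1192, 394)
w2·Mw2 = 180·1677 + 81·1192 + 70·394 = 425992; w2·w2 = 180·180 + 81·81 + 70·70 = 43861
λ ≈ 425992/43861 = 9.71232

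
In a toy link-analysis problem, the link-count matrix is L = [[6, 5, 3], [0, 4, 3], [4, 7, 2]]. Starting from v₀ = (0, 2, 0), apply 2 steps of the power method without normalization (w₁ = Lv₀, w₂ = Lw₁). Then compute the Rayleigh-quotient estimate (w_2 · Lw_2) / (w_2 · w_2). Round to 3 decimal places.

λ ≈ 10.757

w1 = Lv₀ = (6·0 + 5·2 + 3·0; 0·0 + 4·2 + 3·0; 4·0 + 7·2 + 2·0) = (10, 8, 14)
w2 = Lw1 = (6·10 + 5·8 + 3·14; 0·10 + 4·8 + 3·14; 4·10 + 7·8 + 2·14) = (142, 74, 124)
Lw2 = (1594, 668, 1334)
w2·Lw2 = 142·1594 + 74·668 + 124·1334 = 441196; w2·w2 = 142·142 + 74·74 + 124·124 = 41016
λ ≈ 441196/41016 = 10.757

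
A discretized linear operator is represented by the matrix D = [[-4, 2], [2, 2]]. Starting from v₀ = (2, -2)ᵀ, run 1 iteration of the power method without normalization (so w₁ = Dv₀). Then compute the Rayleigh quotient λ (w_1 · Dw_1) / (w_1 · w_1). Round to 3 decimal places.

-4.000

w1 = Dv₀ = (-12, 0)
Dw1 = (48, -24)
w1·Dw1 = (-12)·48 + 0·(-24) = -576; w1·w1 = (-12)·(-12) + 0·0 = 144
λ ≈ -576/144 = -4.000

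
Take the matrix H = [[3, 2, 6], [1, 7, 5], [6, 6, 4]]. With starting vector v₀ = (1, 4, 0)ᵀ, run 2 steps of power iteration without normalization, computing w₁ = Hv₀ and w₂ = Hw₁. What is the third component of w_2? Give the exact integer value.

w1 = Hv₀ = (11, 29, 30)
w2 = Hw1 = (271, 364, 360)
The requested component of w2 is 360.

360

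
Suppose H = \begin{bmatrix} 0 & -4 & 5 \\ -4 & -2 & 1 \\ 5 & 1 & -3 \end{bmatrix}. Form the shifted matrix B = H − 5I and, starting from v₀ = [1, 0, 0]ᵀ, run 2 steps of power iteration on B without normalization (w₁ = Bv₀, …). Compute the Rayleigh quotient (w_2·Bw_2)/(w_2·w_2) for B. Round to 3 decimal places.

μ ≈ -13.447

B = H − 5I has rows (-5, -4, 5); (-4, -7, 1); (5, 1, -8)
w1 = Bv₀ = ((-5)·1 + (-4)·0 + 5·0; (-4)·1 + (-7)·0 + 1·0; 5·1 + 1·0 + (-8)·0) = (-5, -4, 5)
w2 = Bw1 = ((-5)·(-5) + (-4)·(-4) + 5·5; (-4)·(-5) + (-7)·(-4) + 1·5; 5·(-5) + 1·(-4) + (-8)·5) = (66, 53, -69)
Bw2 = (-887, -704, 935)
w2·Bw2 = -160369; w2·w2 = 11926; μ ≈ -160369/11926 = -13.447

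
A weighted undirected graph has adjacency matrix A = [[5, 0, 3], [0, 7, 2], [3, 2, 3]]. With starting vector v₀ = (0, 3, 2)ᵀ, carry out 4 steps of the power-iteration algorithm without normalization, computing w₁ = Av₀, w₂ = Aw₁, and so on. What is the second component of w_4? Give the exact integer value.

w1 = Av₀ = (5·0 + 0·3 + 3·2; 0·0 + 7·3 + 2·2; 3·0 + 2·3 + 3·2) = (6, 25, 12)
w2 = Aw1 = (5·6 + 0·25 + 3·12; 0·6 + 7·25 + 2·12; 3·6 + 2·25 + 3·12) = (66, 199, 104)
w3 = Aw2 = (642, 1601, 908)
w4 = Aw3 = (5934, 13023, 7852)
The requested component of w4 is 13023.

13023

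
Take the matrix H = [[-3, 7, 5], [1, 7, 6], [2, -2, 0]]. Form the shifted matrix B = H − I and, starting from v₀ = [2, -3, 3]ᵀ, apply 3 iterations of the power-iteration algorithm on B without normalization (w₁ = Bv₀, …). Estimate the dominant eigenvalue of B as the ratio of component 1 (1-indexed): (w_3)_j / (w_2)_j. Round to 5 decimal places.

-3.19048

B = H − I has rows (-4, 7, 5); (1, 6, 6); (2, -2, -1)
w1 = Bv₀ = (-14, 2, 7)
w2 = Bw1 = (105, 40, -39)
w3 = Bw2 = (-335, 111, 169)
Ratio: -335/105 = -3.19048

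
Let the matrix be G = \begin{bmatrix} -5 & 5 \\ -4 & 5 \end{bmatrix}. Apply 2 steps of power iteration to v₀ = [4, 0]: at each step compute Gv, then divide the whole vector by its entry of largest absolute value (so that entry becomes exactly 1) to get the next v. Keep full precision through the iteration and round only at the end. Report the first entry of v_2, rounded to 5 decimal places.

1.00000

Gv0 = (-20.000000, -16.000000); divide by -20.000000 → v1 = (1.000000, 0.800000)
Gv1 = (-1.000000, 0.000000); divide by -1.000000 → v2 = (1.000000, 0.000000)
Requested entry of v2: 20/20 = 1.00000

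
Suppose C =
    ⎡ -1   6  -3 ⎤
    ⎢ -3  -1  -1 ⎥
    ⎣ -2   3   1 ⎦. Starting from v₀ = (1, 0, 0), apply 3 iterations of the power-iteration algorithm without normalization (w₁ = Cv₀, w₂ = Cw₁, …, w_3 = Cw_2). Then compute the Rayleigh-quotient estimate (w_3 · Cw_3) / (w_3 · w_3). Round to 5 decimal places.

w1 = Cv₀ = ((-1)·1 + 6·0 + (-3)·0; (-3)·1 + (-1)·0 + (-1)·0; (-2)·1 + 3·0 + 1·0) = (-1, -3, -2)
w2 = Cw1 = ((-1)·(-1) + 6·(-3) + (-3)·(-2); (-3)·(-1) + (-1)·(-3) + (-1)·(-2); (-2)·(-1) + 3·(-3) + 1·(-2)) = (-11, 8, -9)
w3 = Cw2 = (86, 34, 37)
Cw3 = (7, -329, -33)
w3·Cw3 = 86·7 + 34·(-329) + 37·(-33) = -11805; w3·w3 = 86·86 + 34·34 + 37·37 = 9921
λ ≈ -11805/9921 = -1.18990

λ ≈ -1.18990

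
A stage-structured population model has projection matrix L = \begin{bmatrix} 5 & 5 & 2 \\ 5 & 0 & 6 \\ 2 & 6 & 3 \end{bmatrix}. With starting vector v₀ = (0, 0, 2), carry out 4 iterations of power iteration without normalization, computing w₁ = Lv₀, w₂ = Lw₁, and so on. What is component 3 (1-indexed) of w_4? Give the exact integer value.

w1 = Lv₀ = (4, 12, 6)
w2 = Lw1 = (92, 56, 98)
w3 = Lw2 = (936, 1048, 814)
w4 = Lw3 = (11548, 9564, 10602)
The requested component of w4 is 10602.

10602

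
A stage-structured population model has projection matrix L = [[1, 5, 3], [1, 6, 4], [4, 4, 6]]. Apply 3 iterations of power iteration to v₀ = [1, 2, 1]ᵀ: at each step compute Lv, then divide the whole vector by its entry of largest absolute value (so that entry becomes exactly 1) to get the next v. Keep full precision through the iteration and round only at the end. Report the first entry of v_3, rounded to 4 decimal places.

0.6491

Lv0 = (14.00000, 17.00000, 18.00000); divide by 18.00000 → v1 = (0.77778, 0.94444, 1.00000)
Lv1 = (8.50000, 10.44444, 12.88889); divide by 12.88889 → v2 = (0.65948, 0.81034, 1.00000)
Lv2 = (7.71121, 9.52155, 11.87931); divide by 11.87931 → v3 = (0.64913, 0.80152, 1.00000)
Requested entry of v3: 1789/2756 = 0.6491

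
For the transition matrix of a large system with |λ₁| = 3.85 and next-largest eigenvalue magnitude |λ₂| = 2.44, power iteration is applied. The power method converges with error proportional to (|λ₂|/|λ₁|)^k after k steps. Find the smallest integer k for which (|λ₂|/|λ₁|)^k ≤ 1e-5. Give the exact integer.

|λ₂/λ₁| = 2.44/3.85 = 0.63377
Need k ≥ ln(1e-5) / ln(0.63377) = -11.5129 / -0.4561 ≈ 25.243
Smallest integer k satisfying the bound: 26

26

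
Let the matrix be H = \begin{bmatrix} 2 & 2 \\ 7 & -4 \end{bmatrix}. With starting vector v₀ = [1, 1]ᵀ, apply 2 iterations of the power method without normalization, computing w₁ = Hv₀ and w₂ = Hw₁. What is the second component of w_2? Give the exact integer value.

16

w1 = Hv₀ = (2·1 + 2·1; 7·1 + (-4)·1) = (4, 3)
w2 = Hw1 = (2·4 + 2·3; 7·4 + (-4)·3) = (14, 16)
The requested component of w2 is 16.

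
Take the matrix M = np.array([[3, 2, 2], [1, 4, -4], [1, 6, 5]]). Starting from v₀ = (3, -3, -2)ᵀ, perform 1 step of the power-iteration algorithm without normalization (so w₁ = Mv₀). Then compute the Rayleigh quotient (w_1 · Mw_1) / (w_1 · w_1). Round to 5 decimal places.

w1 = Mv₀ = (-1, -1, -25)
Mw1 = (-55, 95, -132)
w1·Mw1 = (-1)·(-55) + (-1)·95 + (-25)·(-132) = 3260; w1·w1 = (-1)·(-1) + (-1)·(-1) + (-25)·(-25) = 627
λ ≈ 3260/627 = 5.19936

λ ≈ 5.19936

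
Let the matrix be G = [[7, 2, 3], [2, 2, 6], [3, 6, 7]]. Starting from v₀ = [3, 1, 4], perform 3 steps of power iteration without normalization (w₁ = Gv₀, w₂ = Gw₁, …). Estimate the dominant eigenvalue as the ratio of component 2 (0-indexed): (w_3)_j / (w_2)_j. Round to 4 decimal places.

w1 = Gv₀ = (35, 32, 43)
w2 = Gw1 = (438, 392, 598)
w3 = Gw2 = (5644, 5248, 7852)
Ratio at component: 7852 / 598 = 13.1304

13.1304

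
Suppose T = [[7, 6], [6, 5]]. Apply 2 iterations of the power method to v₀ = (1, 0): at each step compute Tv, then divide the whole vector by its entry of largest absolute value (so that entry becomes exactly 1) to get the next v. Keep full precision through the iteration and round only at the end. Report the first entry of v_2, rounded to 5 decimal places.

Tv0 = (7.000000, 6.000000); divide by 7.000000 → v1 = (1.000000, 0.857143)
Tv1 = (12.142857, 10.285714); divide by 12.142857 → v2 = (1.000000, 0.847059)
Requested entry of v2: 85/85 = 1.00000

1.00000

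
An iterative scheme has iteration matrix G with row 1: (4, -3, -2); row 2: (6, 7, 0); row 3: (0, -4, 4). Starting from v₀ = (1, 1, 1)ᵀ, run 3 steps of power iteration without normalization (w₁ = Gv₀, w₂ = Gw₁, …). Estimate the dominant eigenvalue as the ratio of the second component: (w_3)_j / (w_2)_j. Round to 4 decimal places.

w1 = Gv₀ = (-1, 13, 0)
w2 = Gw1 = (-43, 85, -52)
w3 = Gw2 = (-323, 337, -548)
Ratio at component: 337 / 85 = 3.9647

3.9647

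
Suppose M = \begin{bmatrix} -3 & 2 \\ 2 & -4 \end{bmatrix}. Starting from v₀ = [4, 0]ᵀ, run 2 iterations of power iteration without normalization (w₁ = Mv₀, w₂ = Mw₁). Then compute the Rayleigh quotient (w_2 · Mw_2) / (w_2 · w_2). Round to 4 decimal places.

λ ≈ -5.5315

w1 = Mv₀ = (-12, 8)
w2 = Mw1 = (52, -56)
Mw2 = (-268, 328)
w2·Mw2 = 52·(-268) + (-56)·328 = -32304; w2·w2 = 52·52 + (-56)·(-56) = 5840
λ ≈ -32304/5840 = -5.5315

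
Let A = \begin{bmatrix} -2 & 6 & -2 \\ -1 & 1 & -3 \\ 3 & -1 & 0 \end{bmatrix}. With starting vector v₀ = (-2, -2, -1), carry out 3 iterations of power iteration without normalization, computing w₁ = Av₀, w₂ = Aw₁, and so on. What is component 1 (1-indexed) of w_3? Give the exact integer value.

92

w1 = Av₀ = ((-2)·(-2) + 6·(-2) + (-2)·(-1); (-1)·(-2) + 1·(-2) + (-3)·(-1); 3·(-2) + (-1)·(-2) + 0·(-1)) = (-6, 3, -4)
w2 = Aw1 = ((-2)·(-6) + 6·3 + (-2)·(-4); (-1)·(-6) + 1·3 + (-3)·(-4); 3·(-6) + (-1)·3 + 0·(-4)) = (38, 21, -21)
w3 = Aw2 = (92, 46, 93)
The requested component of w3 is 92.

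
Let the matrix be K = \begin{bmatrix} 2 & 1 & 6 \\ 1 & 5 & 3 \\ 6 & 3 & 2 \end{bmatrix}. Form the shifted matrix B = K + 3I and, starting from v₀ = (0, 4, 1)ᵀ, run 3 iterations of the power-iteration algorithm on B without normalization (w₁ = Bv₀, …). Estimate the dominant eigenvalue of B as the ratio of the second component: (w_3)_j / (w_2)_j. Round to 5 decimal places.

μ ≈ 10.74780

B = K + 3I has rows (5, 1, 6); (1, 8, 3); (6, 3, 5)
w1 = Bv₀ = (10, 35, 17)
w2 = Bw1 = (187, 341, 250)
w3 = Bw2 = (2776, 3665, 3395)
Ratio: 3665/341 = 10.74780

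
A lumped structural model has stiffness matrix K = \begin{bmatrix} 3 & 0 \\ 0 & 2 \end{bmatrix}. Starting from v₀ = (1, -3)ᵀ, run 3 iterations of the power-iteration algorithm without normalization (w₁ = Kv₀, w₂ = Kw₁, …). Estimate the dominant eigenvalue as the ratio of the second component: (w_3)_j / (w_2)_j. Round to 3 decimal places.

λ ≈ 2.000

w1 = Kv₀ = (3, -6)
w2 = Kw1 = (9, -12)
w3 = Kw2 = (27, -24)
Ratio at component: -24 / -12 = 2.000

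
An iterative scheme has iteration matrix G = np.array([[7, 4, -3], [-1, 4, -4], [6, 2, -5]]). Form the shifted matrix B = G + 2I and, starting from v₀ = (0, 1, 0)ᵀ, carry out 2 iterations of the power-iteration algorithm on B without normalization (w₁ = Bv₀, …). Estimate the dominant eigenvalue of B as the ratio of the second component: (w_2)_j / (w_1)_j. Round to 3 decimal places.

B = G + 2I has rows (9, 4, -3); (-1, 6, -4); (6, 2, -3)
w1 = Bv₀ = (9·0 + 4·1 + (-3)·0; (-1)·0 + 6·1 + (-4)·0; 6·0 + 2·1 + (-3)·0) = (4, 6, 2)
w2 = Bw1 = (9·4 + 4·6 + (-3)·2; (-1)·4 + 6·6 + (-4)·2; 6·4 + 2·6 + (-3)·2) = (54, 24, 30)
Ratio: 24/6 = 4.000

μ ≈ 4.000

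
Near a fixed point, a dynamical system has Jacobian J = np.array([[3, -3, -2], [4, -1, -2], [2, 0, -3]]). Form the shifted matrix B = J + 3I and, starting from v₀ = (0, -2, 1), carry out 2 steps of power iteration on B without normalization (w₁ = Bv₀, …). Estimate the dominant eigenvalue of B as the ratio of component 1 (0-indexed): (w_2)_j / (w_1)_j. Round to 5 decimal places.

B = J + 3I has rows (6, -3, -2); (4, 2, -2); (2, 0, 0)
w1 = Bv₀ = (6·0 + (-3)·(-2) + (-2)·1; 4·0 + 2·(-2) + (-2)·1; 2·0 + 0·(-2) + 0·1) = (4, -6, 0)
w2 = Bw1 = (6·4 + (-3)·(-6) + (-2)·0; 4·4 + 2·(-6) + (-2)·0; 2·4 + 0·(-6) + 0·0) = (42, 4, 8)
Ratio: 4/-6 = -0.66667

-0.66667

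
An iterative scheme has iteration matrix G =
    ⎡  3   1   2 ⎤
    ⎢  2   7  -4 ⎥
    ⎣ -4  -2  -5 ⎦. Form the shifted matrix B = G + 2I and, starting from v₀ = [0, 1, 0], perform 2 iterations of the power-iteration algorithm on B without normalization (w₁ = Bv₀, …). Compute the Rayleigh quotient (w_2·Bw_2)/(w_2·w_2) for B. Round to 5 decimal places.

9.96260

B = G + 2I has rows (5, 1, 2); (2, 9, -4); (-4, -2, -3)
w1 = Bv₀ = (1, 9, -2)
w2 = Bw1 = (10, 91, -16)
Bw2 = (109, 903, -174)
w2·Bw2 = 86047; w2·w2 = 8637; μ ≈ 86047/8637 = 9.96260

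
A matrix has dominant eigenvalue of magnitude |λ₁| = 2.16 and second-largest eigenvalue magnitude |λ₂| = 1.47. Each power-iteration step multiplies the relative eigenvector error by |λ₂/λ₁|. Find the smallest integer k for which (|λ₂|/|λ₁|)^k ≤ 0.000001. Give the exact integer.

|λ₂/λ₁| = 1.47/2.16 = 0.68056
Need k ≥ ln(0.000001) / ln(0.68056) = -13.8155 / -0.3848 ≈ 35.899
Smallest integer k satisfying the bound: 36

36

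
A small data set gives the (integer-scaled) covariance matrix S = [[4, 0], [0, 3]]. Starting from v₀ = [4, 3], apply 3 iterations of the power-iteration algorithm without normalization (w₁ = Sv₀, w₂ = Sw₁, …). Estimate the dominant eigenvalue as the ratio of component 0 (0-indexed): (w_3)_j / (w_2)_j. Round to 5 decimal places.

λ ≈ 4.00000

w1 = Sv₀ = (4·4 + 0·3; 0·4 + 3·3) = (16, 9)
w2 = Sw1 = (4·16 + 0·9; 0·16 + 3·9) = (64, 27)
w3 = Sw2 = (256, 81)
Ratio at component: 256 / 64 = 4.00000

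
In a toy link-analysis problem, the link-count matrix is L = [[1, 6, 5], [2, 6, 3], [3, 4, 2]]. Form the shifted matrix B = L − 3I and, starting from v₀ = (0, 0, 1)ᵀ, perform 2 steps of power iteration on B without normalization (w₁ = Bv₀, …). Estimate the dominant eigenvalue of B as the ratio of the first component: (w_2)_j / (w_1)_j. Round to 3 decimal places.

μ ≈ 0.600

B = L − 3I has rows (-2, 6, 5); (2, 3, 3); (3, 4, -1)
w1 = Bv₀ = (5, 3, -1)
w2 = Bw1 = (3, 16, 28)
Ratio: 3/5 = 0.600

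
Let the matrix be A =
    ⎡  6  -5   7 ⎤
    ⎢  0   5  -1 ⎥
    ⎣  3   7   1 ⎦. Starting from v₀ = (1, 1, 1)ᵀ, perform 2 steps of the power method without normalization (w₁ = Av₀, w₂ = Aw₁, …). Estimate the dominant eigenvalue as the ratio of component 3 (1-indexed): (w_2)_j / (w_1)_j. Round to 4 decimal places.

5.7273

w1 = Av₀ = (6·1 + (-5)·1 + 7·1; 0·1 + 5·1 + (-1)·1; 3·1 + 7·1 + 1·1) = (8, 4, 11)
w2 = Aw1 = (6·8 + (-5)·4 + 7·11; 0·8 + 5·4 + (-1)·11; 3·8 + 7·4 + 1·11) = (105, 9, 63)
Ratio at component: 63 / 11 = 5.7273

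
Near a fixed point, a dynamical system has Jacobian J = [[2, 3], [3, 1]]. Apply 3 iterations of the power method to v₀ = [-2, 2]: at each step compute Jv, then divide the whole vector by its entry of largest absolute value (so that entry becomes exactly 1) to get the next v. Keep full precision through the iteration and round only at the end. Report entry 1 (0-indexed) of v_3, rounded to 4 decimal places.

1.0000

Jv0 = (2.00000, -4.00000); divide by -4.00000 → v1 = (-0.50000, 1.00000)
Jv1 = (2.00000, -0.50000); divide by 2.00000 → v2 = (1.00000, -0.25000)
Jv2 = (1.25000, 2.75000); divide by 2.75000 → v3 = (0.45455, 1.00000)
Requested entry of v3: -22/-22 = 1.0000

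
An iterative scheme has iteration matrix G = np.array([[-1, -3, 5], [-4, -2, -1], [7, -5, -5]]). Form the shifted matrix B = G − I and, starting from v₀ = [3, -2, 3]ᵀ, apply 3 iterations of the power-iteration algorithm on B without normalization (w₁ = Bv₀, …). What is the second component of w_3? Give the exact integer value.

-182

B = G − I has rows (-2, -3, 5); (-4, -3, -1); (7, -5, -6)
w1 = Bv₀ = ((-2)·3 + (-3)·(-2) + 5·3; (-4)·3 + (-3)·(-2) + (-1)·3; 7·3 + (-5)·(-2) + (-6)·3) = (15, -9, 13)
w2 = Bw1 = ((-2)·15 + (-3)·(-9) + 5·13; (-4)·15 + (-3)·(-9) + (-1)·13; 7·15 + (-5)·(-9) + (-6)·13) = (62, -46, 72)
w3 = Bw2 = (374, -182, 232)
Requested component of w3: -182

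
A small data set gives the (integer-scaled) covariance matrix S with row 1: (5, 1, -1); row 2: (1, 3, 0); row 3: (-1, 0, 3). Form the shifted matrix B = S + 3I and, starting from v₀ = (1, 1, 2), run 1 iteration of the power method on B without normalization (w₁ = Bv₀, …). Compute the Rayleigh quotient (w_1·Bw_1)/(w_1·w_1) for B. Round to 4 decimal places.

B = S + 3I has rows (8, 1, -1); (1, 6, 0); (-1, 0, 6)
w1 = Bv₀ = (7, 7, 11)
Bw1 = (52, 49, 59)
w1·Bw1 = 1356; w1·w1 = 219; μ ≈ 1356/219 = 6.1918

6.1918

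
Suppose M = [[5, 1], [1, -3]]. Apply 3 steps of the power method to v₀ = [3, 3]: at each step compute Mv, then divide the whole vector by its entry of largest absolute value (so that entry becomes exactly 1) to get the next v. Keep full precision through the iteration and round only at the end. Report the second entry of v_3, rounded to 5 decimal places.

Mv0 = (18.000000, -6.000000); divide by 18.000000 → v1 = (1.000000, -0.333333)
Mv1 = (4.666667, 2.000000); divide by 4.666667 → v2 = (1.000000, 0.428571)
Mv2 = (5.428571, -0.285714); divide by 5.428571 → v3 = (1.000000, -0.052632)
Requested entry of v3: -24/456 = -0.05263

-0.05263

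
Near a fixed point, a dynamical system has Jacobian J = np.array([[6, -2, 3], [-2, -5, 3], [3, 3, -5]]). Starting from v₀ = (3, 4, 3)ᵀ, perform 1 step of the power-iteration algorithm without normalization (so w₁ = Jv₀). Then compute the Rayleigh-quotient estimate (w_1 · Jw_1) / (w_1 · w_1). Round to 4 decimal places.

w1 = Jv₀ = (6·3 + (-2)·4 + 3·3; (-2)·3 + (-5)·4 + 3·3; 3·3 + 3·4 + (-5)·3) = (19, -17, 6)
Jw1 = (166, 65, -24)
w1·Jw1 = 19·166 + (-17)·65 + 6·(-24) = 1905; w1·w1 = 19·19 + (-17)·(-17) + 6·6 = 686
λ ≈ 1905/686 = 2.7770

2.7770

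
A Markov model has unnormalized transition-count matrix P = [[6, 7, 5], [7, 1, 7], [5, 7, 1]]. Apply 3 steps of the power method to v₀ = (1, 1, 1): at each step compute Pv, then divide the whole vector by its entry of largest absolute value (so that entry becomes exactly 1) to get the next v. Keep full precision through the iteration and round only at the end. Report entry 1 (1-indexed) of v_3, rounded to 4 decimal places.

1.0000

Pv0 = (18.00000, 15.00000, 13.00000); divide by 18.00000 → v1 = (1.00000, 0.83333, 0.72222)
Pv1 = (15.44444, 12.88889, 11.55556); divide by 15.44444 → v2 = (1.00000, 0.83453, 0.74820)
Pv2 = (15.58273, 13.07194, 11.58993); divide by 15.58273 → v3 = (1.00000, 0.83887, 0.74377)
Requested entry of v3: 4332/4332 = 1.0000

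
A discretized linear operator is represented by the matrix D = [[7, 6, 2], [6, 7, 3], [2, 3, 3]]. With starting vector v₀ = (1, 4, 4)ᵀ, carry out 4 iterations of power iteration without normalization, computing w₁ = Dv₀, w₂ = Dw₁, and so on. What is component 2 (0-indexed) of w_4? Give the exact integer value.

55934

w1 = Dv₀ = (7·1 + 6·4 + 2·4; 6·1 + 7·4 + 3·4; 2·1 + 3·4 + 3·4) = (39, 46, 26)
w2 = Dw1 = (7·39 + 6·46 + 2·26; 6·39 + 7·46 + 3·26; 2·39 + 3·46 + 3·26) = (601, 634, 294)
w3 = Dw2 = (8599, 8926, 3986)
w4 = Dw3 = (121721, 126034, 55934)
The requested component of w4 is 55934.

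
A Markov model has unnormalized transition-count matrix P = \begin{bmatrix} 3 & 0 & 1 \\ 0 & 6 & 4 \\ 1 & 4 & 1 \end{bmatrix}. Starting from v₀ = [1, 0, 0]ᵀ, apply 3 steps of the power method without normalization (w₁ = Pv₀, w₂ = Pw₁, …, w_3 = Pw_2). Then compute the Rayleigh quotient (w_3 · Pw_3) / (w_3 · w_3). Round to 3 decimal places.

7.004

w1 = Pv₀ = (3·1 + 0·0 + 1·0; 0·1 + 6·0 + 4·0; 1·1 + 4·0 + 1·0) = (3, 0, 1)
w2 = Pw1 = (3·3 + 0·0 + 1·1; 0·3 + 6·0 + 4·1; 1·3 + 4·0 + 1·1) = (10, 4, 4)
w3 = Pw2 = (34, 40, 30)
Pw3 = (132, 360, 224)
w3·Pw3 = 34·132 + 40·360 + 30·224 = 25608; w3·w3 = 34·34 + 40·40 + 30·30 = 3656
λ ≈ 25608/3656 = 7.004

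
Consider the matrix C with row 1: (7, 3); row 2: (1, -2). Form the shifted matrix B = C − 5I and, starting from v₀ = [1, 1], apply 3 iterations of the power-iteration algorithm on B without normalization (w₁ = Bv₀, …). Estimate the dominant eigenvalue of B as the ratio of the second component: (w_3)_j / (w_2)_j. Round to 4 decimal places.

B = C − 5I has rows (2, 3); (1, -7)
w1 = Bv₀ = (2·1 + 3·1; 1·1 + (-7)·1) = (5, -6)
w2 = Bw1 = (2·5 + 3·(-6); 1·5 + (-7)·(-6)) = (-8, 47)
w3 = Bw2 = (125, -337)
Ratio: -337/47 = -7.1702

μ ≈ -7.1702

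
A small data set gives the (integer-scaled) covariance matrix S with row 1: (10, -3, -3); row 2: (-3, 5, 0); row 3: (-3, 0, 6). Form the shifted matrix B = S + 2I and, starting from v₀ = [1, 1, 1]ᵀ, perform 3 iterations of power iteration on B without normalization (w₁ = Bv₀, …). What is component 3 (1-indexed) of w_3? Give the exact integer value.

B = S + 2I has rows (12, -3, -3); (-3, 7, 0); (-3, 0, 8)
w1 = Bv₀ = (12·1 + (-3)·1 + (-3)·1; (-3)·1 + 7·1 + 0·1; (-3)·1 + 0·1 + 8·1) = (6, 4, 5)
w2 = Bw1 = (12·6 + (-3)·4 + (-3)·5; (-3)·6 + 7·4 + 0·5; (-3)·6 + 0·4 + 8·5) = (45, 10, 22)
w3 = Bw2 = (444, -65, 41)
Requested component of w3: 41

41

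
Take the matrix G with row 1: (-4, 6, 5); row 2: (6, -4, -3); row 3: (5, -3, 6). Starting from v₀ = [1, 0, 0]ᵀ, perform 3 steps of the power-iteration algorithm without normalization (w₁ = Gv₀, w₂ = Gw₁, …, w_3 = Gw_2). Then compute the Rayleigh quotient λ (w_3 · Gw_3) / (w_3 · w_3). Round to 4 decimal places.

-11.2757

w1 = Gv₀ = (-4, 6, 5)
w2 = Gw1 = (77, -63, -8)
w3 = Gw2 = (-726, 738, 526)
Gw3 = (9962, -8886, -2688)
w3·Gw3 = (-726)·9962 + 738·(-8886) + 526·(-2688) = -15204168; w3·w3 = (-726)·(-726) + 738·738 + 526·526 = 1348396
λ ≈ -15204168/1348396 = -11.2757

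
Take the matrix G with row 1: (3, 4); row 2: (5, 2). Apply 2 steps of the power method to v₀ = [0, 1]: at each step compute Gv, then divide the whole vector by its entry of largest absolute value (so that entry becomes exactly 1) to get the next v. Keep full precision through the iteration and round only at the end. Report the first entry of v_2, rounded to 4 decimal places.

0.8333

Gv0 = (4.00000, 2.00000); divide by 4.00000 → v1 = (1.00000, 0.50000)
Gv1 = (5.00000, 6.00000); divide by 6.00000 → v2 = (0.83333, 1.00000)
Requested entry of v2: 20/24 = 0.8333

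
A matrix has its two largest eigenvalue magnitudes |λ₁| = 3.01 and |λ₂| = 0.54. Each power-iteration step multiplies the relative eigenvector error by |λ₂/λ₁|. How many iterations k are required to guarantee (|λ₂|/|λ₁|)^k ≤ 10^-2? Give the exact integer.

3

|λ₂/λ₁| = 0.54/3.01 = 0.17940
Need k ≥ ln(10^-2) / ln(0.17940) = -4.6052 / -1.7181 ≈ 2.680
Smallest integer k satisfying the bound: 3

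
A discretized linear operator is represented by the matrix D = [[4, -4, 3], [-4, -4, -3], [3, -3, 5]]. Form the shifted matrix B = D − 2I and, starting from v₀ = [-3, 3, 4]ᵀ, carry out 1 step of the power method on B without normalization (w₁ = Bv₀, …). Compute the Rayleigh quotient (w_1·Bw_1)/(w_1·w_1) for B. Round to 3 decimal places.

B = D − 2I has rows (2, -4, 3); (-4, -6, -3); (3, -3, 3)
w1 = Bv₀ = (-6, -18, -6)
Bw1 = (42, 150, 18)
w1·Bw1 = -3060; w1·w1 = 396; μ ≈ -3060/396 = -7.727

μ ≈ -7.727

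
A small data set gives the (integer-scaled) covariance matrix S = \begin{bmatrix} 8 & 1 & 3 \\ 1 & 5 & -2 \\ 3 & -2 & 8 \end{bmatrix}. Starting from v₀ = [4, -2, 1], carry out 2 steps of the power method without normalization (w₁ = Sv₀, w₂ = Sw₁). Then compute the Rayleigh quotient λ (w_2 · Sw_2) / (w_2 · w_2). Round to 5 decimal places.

w1 = Sv₀ = (33, -8, 24)
w2 = Sw1 = (328, -55, 307)
Sw2 = (3490, -561, 3550)
w2·Sw2 = 328·3490 + (-55)·(-561) + 307·3550 = 2265425; w2·w2 = 328·328 + (-55)·(-55) + 307·307 = 204858
λ ≈ 2265425/204858 = 11.05851

11.05851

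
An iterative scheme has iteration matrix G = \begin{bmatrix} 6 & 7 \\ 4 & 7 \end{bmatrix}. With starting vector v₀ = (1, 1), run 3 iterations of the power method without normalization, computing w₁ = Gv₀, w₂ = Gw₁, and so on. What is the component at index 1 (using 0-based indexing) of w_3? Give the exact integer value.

1523

w1 = Gv₀ = (6·1 + 7·1; 4·1 + 7·1) = (13, 11)
w2 = Gw1 = (6·13 + 7·11; 4·13 + 7·11) = (155, 129)
w3 = Gw2 = (1833, 1523)
The requested component of w3 is 1523.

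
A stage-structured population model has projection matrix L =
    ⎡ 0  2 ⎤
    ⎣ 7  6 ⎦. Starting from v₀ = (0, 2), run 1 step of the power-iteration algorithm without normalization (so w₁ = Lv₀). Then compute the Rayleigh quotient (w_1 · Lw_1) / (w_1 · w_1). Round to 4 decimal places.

λ ≈ 8.1000

w1 = Lv₀ = (4, 12)
Lw1 = (24, 100)
w1·Lw1 = 4·24 + 12·100 = 1296; w1·w1 = 4·4 + 12·12 = 160
λ ≈ 1296/160 = 8.1000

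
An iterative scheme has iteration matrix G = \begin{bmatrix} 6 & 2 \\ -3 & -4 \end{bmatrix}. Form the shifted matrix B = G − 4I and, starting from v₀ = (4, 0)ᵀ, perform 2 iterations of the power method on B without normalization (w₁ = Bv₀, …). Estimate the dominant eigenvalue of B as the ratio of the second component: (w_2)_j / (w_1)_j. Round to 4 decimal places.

B = G − 4I has rows (2, 2); (-3, -8)
w1 = Bv₀ = (8, -12)
w2 = Bw1 = (-8, 72)
Ratio: 72/-12 = -6.0000

μ ≈ -6.0000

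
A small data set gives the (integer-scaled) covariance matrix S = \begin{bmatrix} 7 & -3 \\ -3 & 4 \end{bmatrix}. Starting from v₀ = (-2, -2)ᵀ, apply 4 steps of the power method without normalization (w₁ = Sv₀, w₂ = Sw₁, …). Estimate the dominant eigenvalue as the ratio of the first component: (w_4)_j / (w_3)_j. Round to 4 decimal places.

w1 = Sv₀ = (7·(-2) + (-3)·(-2); (-3)·(-2) + 4·(-2)) = (-8, -2)
w2 = Sw1 = (7·(-8) + (-3)·(-2); (-3)·(-8) + 4·(-2)) = (-50, 16)
w3 = Sw2 = (-398, 214)
w4 = Sw3 = (-3428, 2050)
Ratio at component: -3428 / -398 = 8.6131

λ ≈ 8.6131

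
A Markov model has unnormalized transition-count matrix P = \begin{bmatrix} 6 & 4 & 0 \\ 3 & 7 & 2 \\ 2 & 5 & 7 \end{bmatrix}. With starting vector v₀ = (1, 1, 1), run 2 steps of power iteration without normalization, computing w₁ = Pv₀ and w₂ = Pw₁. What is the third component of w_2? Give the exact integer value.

178

w1 = Pv₀ = (6·1 + 4·1 + 0·1; 3·1 + 7·1 + 2·1; 2·1 + 5·1 + 7·1) = (10, 12, 14)
w2 = Pw1 = (6·10 + 4·12 + 0·14; 3·10 + 7·12 + 2·14; 2·10 + 5·12 + 7·14) = (108, 142, 178)
The requested component of w2 is 178.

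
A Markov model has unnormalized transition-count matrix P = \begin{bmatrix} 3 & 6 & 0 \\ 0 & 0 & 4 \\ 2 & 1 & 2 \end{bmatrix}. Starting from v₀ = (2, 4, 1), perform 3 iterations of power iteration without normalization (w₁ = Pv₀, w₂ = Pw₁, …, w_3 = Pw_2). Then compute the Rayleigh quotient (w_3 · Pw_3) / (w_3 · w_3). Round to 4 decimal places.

w1 = Pv₀ = (3·2 + 6·4 + 0·1; 0·2 + 0·4 + 4·1; 2·2 + 1·4 + 2·1) = (30, 4, 10)
w2 = Pw1 = (3·30 + 6·4 + 0·10; 0·30 + 0·4 + 4·10; 2·30 + 1·4 + 2·10) = (114, 40, 84)
w3 = Pw2 = (582, 336, 436)
Pw3 = (3762, 1744, 2372)
w3·Pw3 = 582·3762 + 336·1744 + 436·2372 = 3809660; w3·w3 = 582·582 + 336·336 + 436·436 = 641716
λ ≈ 3809660/641716 = 5.9367

λ ≈ 5.9367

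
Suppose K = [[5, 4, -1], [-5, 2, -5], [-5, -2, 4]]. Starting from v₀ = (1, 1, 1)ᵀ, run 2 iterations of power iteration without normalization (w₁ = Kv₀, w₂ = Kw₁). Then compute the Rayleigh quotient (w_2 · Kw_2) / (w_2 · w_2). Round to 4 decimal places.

0.5313

w1 = Kv₀ = (5·1 + 4·1 + (-1)·1; (-5)·1 + 2·1 + (-5)·1; (-5)·1 + (-2)·1 + 4·1) = (8, -8, -3)
w2 = Kw1 = (5·8 + 4·(-8) + (-1)·(-3); (-5)·8 + 2·(-8) + (-5)·(-3); (-5)·8 + (-2)·(-8) + 4·(-3)) = (11, -41, -36)
Kw2 = (-73, 43, -117)
w2·Kw2 = 11·(-73) + (-41)·43 + (-36)·(-117) = 1646; w2·w2 = 11·11 + (-41)·(-41) + (-36)·(-36) = 3098
λ ≈ 1646/3098 = 0.5313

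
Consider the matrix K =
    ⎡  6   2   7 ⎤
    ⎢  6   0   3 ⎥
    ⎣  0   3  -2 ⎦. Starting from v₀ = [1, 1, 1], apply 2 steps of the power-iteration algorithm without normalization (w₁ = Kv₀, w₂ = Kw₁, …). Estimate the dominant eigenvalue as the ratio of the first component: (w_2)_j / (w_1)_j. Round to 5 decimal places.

w1 = Kv₀ = (15, 9, 1)
w2 = Kw1 = (115, 93, 25)
Ratio at component: 115 / 15 = 7.66667

λ ≈ 7.66667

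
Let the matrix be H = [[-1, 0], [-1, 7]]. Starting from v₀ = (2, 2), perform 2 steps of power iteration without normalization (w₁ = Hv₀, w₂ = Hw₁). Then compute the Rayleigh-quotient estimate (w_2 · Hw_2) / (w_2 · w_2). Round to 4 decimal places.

w1 = Hv₀ = (-2, 12)
w2 = Hw1 = (2, 86)
Hw2 = (-2, 600)
w2·Hw2 = 2·(-2) + 86·600 = 51596; w2·w2 = 2·2 + 86·86 = 7400
λ ≈ 51596/7400 = 6.9724

λ ≈ 6.9724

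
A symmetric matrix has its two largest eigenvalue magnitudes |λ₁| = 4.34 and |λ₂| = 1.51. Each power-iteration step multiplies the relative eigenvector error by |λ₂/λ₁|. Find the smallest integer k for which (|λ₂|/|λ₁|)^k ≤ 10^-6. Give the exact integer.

14

|λ₂/λ₁| = 1.51/4.34 = 0.34793
Need k ≥ ln(10^-6) / ln(0.34793) = -13.8155 / -1.0558 ≈ 13.086
Smallest integer k satisfying the bound: 14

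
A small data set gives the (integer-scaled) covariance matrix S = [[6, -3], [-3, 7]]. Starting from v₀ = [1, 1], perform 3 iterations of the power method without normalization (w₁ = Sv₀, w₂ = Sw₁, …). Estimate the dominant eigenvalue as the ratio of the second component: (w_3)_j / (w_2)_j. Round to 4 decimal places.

λ ≈ 6.0526

w1 = Sv₀ = (6·1 + (-3)·1; (-3)·1 + 7·1) = (3, 4)
w2 = Sw1 = (6·3 + (-3)·4; (-3)·3 + 7·4) = (6, 19)
w3 = Sw2 = (-21, 115)
Ratio at component: 115 / 19 = 6.0526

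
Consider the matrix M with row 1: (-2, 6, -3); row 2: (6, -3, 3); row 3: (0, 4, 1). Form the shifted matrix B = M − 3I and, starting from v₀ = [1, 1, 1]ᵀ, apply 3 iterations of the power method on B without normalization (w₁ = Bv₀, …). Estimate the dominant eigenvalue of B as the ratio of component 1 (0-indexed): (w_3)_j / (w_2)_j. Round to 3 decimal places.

-12.500

B = M − 3I has rows (-5, 6, -3); (6, -6, 3); (0, 4, -2)
w1 = Bv₀ = (-2, 3, 2)
w2 = Bw1 = (22, -24, 8)
w3 = Bw2 = (-278, 300, -112)
Ratio: 300/-24 = -12.500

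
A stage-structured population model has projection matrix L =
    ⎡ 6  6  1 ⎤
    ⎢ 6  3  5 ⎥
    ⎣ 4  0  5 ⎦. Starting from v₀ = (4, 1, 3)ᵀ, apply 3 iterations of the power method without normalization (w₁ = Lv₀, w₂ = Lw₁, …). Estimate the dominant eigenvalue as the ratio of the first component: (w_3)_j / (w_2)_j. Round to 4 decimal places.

w1 = Lv₀ = (33, 42, 31)
w2 = Lw1 = (481, 479, 287)
w3 = Lw2 = (6047, 5758, 3359)
Ratio at component: 6047 / 481 = 12.5717

12.5717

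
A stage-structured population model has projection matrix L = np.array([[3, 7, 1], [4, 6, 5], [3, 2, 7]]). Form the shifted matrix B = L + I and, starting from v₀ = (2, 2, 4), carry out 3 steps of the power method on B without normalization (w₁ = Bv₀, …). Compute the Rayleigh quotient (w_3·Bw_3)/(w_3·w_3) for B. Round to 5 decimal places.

μ ≈ 13.88391

B = L + I has rows (4, 7, 1); (4, 7, 5); (3, 2, 8)
w1 = Bv₀ = (26, 42, 42)
w2 = Bw1 = (440, 608, 498)
w3 = Bw2 = (6514, 8506, 6520)
Bw3 = (92118, 118198, 88714)
w3·Bw3 = 2183864120; w3·w3 = 157294632; μ ≈ 2183864120/157294632 = 13.88391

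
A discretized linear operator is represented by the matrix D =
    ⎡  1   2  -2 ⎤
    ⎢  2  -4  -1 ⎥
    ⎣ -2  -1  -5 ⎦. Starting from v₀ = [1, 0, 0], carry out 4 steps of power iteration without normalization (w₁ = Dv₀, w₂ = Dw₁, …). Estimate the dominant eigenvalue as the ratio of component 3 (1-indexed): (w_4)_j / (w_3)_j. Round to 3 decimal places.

λ ≈ -4.864

w1 = Dv₀ = (1·1 + 2·0 + (-2)·0; 2·1 + (-4)·0 + (-1)·0; (-2)·1 + (-1)·0 + (-5)·0) = (1, 2, -2)
w2 = Dw1 = (1·1 + 2·2 + (-2)·(-2); 2·1 + (-4)·2 + (-1)·(-2); (-2)·1 + (-1)·2 + (-5)·(-2)) = (9, -4, 6)
w3 = Dw2 = (-11, 28, -44)
w4 = Dw3 = (133, -90, 214)
Ratio at component: 214 / -44 = -4.864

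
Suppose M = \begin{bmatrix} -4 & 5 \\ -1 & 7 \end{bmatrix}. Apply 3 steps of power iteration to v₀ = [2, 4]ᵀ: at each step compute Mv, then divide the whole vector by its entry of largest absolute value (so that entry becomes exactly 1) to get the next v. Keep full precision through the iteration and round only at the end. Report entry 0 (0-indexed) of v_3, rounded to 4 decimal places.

0.4711

Mv0 = (12.00000, 26.00000); divide by 26.00000 → v1 = (0.46154, 1.00000)
Mv1 = (3.15385, 6.53846); divide by 6.53846 → v2 = (0.48235, 1.00000)
Mv2 = (3.07059, 6.51765); divide by 6.51765 → v3 = (0.47112, 1.00000)
Requested entry of v3: 522/1108 = 0.4711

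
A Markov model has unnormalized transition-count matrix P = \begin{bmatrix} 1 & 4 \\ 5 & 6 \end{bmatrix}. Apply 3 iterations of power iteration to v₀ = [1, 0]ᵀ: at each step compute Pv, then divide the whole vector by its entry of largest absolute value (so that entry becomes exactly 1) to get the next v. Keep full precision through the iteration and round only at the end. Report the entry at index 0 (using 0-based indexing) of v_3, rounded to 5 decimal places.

0.51111

Pv0 = (1.000000, 5.000000); divide by 5.000000 → v1 = (0.200000, 1.000000)
Pv1 = (4.200000, 7.000000); divide by 7.000000 → v2 = (0.600000, 1.000000)
Pv2 = (4.600000, 9.000000); divide by 9.000000 → v3 = (0.511111, 1.000000)
Requested entry of v3: 161/315 = 0.51111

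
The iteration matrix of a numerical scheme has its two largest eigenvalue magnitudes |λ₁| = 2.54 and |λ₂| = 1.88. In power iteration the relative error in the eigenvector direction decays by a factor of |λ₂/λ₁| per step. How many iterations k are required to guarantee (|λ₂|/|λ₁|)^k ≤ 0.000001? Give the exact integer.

|λ₂/λ₁| = 1.88/2.54 = 0.74016
Need k ≥ ln(0.000001) / ln(0.74016) = -13.8155 / -0.3009 ≈ 45.915
Smallest integer k satisfying the bound: 46

46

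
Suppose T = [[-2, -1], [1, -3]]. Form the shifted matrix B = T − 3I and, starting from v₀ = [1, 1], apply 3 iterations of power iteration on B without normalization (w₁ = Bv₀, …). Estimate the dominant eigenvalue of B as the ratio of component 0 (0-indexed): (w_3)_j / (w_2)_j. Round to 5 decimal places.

B = T − 3I has rows (-5, -1); (1, -6)
w1 = Bv₀ = ((-5)·1 + (-1)·1; 1·1 + (-6)·1) = (-6, -5)
w2 = Bw1 = ((-5)·(-6) + (-1)·(-5); 1·(-6) + (-6)·(-5)) = (35, 24)
w3 = Bw2 = (-199, -109)
Ratio: -199/35 = -5.68571

-5.68571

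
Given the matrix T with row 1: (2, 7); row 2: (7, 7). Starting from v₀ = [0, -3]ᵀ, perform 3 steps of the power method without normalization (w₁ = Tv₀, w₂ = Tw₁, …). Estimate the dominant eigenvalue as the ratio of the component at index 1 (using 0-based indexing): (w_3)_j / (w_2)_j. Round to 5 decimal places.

11.50000

w1 = Tv₀ = (-21, -21)
w2 = Tw1 = (-189, -294)
w3 = Tw2 = (-2436, -3381)
Ratio at component: -3381 / -294 = 11.50000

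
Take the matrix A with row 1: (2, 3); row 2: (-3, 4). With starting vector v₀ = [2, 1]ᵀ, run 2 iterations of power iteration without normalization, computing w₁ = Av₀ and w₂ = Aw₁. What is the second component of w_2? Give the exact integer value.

w1 = Av₀ = (7, -2)
w2 = Aw1 = (8, -29)
The requested component of w2 is -29.

-29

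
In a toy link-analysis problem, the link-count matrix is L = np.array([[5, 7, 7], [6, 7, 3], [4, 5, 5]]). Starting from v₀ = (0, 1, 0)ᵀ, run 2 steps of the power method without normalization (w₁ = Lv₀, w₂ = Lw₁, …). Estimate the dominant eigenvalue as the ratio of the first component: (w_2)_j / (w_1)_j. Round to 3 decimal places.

w1 = Lv₀ = (7, 7, 5)
w2 = Lw1 = (119, 106, 88)
Ratio at component: 119 / 7 = 17.000

λ ≈ 17.000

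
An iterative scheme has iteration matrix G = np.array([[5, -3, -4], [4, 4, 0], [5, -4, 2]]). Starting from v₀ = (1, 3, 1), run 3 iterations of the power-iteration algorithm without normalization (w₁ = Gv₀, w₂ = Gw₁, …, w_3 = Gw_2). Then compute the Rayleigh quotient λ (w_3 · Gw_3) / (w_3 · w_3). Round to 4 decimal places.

w1 = Gv₀ = (5·1 + (-3)·3 + (-4)·1; 4·1 + 4·3 + 0·1; 5·1 + (-4)·3 + 2·1) = (-8, 16, -5)
w2 = Gw1 = (5·(-8) + (-3)·16 + (-4)·(-5); 4·(-8) + 4·16 + 0·(-5); 5·(-8) + (-4)·16 + 2·(-5)) = (-68, 32, -114)
w3 = Gw2 = (20, -144, -696)
Gw3 = (3316, -496, -716)
w3·Gw3 = 20·3316 + (-144)·(-496) + (-696)·(-716) = 636080; w3·w3 = 20·20 + (-144)·(-144) + (-696)·(-696) = 505552
λ ≈ 636080/505552 = 1.2582

λ ≈ 1.2582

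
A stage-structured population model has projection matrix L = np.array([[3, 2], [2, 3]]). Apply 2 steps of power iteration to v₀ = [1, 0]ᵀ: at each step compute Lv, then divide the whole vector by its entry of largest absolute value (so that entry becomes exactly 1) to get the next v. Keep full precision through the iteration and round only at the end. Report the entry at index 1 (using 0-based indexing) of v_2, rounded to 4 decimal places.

0.9231

Lv0 = (3.00000, 2.00000); divide by 3.00000 → v1 = (1.00000, 0.66667)
Lv1 = (4.33333, 4.00000); divide by 4.33333 → v2 = (1.00000, 0.92308)
Requested entry of v2: 12/13 = 0.9231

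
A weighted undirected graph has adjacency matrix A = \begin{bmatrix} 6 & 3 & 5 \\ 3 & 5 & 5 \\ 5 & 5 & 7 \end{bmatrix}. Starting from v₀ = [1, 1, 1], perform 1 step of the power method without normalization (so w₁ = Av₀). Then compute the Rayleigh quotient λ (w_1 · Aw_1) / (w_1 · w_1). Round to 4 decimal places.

w1 = Av₀ = (6·1 + 3·1 + 5·1; 3·1 + 5·1 + 5·1; 5·1 + 5·1 + 7·1) = (14, 13, 17)
Aw1 = (208, 192, 254)
w1·Aw1 = 14·208 + 13·192 + 17·254 = 9726; w1·w1 = 14·14 + 13·13 + 17·17 = 654
λ ≈ 9726/654 = 14.8716

λ ≈ 14.8716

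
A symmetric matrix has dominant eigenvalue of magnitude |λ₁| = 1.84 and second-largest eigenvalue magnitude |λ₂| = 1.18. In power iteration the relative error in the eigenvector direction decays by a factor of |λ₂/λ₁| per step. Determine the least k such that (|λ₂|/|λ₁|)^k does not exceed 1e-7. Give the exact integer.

|λ₂/λ₁| = 1.18/1.84 = 0.64130
Need k ≥ ln(1e-7) / ln(0.64130) = -16.1181 / -0.4443 ≈ 36.281
Smallest integer k satisfying the bound: 37

37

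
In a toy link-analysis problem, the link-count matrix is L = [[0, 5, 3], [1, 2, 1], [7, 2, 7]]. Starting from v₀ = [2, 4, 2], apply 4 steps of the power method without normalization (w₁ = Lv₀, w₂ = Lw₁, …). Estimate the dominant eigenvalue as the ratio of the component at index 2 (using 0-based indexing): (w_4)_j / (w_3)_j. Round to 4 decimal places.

10.1234

w1 = Lv₀ = (26, 12, 36)
w2 = Lw1 = (168, 86, 458)
w3 = Lw2 = (1804, 798, 4554)
w4 = Lw3 = (17652, 7954, 46102)
Ratio at component: 46102 / 4554 = 10.1234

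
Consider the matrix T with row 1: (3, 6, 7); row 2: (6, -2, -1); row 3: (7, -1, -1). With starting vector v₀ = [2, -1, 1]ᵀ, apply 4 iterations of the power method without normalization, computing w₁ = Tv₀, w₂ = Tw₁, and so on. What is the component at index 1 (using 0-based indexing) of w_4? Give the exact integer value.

875

w1 = Tv₀ = (3·2 + 6·(-1) + 7·1; 6·2 + (-2)·(-1) + (-1)·1; 7·2 + (-1)·(-1) + (-1)·1) = (7, 13, 14)
w2 = Tw1 = (3·7 + 6·13 + 7·14; 6·7 + (-2)·13 + (-1)·14; 7·7 + (-1)·13 + (-1)·14) = (197, 2, 22)
w3 = Tw2 = (757, 1156, 1355)
w4 = Tw3 = (18692, 875, 2788)
The requested component of w4 is 875.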